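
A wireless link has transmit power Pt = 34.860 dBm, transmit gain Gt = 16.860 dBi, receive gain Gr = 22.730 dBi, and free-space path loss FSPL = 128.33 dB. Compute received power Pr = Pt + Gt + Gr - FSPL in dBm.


Pr = 34.860 + 16.860 + 22.730 - 128.33 = -53.88 dBm

-53.88 dBm


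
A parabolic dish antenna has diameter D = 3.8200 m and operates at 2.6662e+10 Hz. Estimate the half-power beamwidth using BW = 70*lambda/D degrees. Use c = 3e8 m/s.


lambda = c / f = 3.0000e+08 / 2.6662e+10 = 0.01125197 m
BW = 70 * 0.01125197 / 3.8200 = 0.2062 deg

0.2062 deg


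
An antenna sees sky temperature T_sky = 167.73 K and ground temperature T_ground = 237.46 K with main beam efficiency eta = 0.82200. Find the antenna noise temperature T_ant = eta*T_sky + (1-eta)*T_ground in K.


T_ant = 0.82200 * 167.73 + (1 - 0.82200) * 237.46 = 180.1 K

180.1 K


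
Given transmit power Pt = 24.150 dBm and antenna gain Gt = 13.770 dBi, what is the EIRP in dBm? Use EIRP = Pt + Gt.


EIRP = Pt + Gt = 24.150 + 13.770 = 37.92 dBm

37.92 dBm


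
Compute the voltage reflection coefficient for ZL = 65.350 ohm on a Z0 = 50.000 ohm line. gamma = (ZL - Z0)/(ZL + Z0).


gamma = (65.350 - 50.000) / (65.350 + 50.000) = 0.1331

0.1331


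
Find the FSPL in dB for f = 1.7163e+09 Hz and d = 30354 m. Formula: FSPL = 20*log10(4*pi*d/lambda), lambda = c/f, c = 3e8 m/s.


lambda = c / f = 3.0000e+08 / 1.7163e+09 = 0.1747946 m
FSPL = 20 * log10(4*pi*30354/0.1747946) = 126.8 dB

126.8 dB


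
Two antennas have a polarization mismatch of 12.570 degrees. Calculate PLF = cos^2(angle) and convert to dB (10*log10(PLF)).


PLF_linear = cos^2(12.570 deg) = 0.9526362
PLF_dB = 10 * log10(0.9526362) = -0.2107 dB

-0.2107 dB


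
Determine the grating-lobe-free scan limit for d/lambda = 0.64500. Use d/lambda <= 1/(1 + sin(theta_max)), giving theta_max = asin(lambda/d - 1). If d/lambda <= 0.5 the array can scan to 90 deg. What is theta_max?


lambda/d - 1 = 1/0.64500 - 1 = 0.5503876
theta_max = asin(0.5503876) = 33.39 deg

33.39 deg


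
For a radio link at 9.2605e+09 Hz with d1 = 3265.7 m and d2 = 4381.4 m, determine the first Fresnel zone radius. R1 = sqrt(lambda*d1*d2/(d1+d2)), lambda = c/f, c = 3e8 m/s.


lambda = c / f = 3.0000e+08 / 9.2605e+09 = 0.03239566 m
R1 = sqrt(0.03239566 * 3265.7 * 4381.4 / (3265.7 + 4381.4)) = 7.786 m

7.786 m


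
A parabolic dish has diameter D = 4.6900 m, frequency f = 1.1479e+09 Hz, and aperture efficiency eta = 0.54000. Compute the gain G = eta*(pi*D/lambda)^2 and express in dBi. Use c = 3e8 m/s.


lambda = c / f = 3.0000e+08 / 1.1479e+09 = 0.2613468 m
G_linear = 0.54000 * (pi * 4.6900 / 0.2613468)^2 = 1716.346
G_dBi = 10 * log10(1716.346) = 32.35 dBi

32.35 dBi


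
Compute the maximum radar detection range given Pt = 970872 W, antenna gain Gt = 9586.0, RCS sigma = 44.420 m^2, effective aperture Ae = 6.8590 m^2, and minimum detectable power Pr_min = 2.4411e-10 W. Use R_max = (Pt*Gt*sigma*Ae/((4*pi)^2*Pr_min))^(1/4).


R^4 = 970872*9586.0*44.420*6.8590 / ((4*pi)^2 * 2.4411e-10) = 7.355860e+19
R_max = 7.355860e+19^0.25 = 92610 m

92610 m


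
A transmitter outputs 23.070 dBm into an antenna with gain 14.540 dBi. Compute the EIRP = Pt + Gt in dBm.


EIRP = Pt + Gt = 23.070 + 14.540 = 37.61 dBm

37.61 dBm


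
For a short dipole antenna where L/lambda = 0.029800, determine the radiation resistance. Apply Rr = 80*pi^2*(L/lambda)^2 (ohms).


Rr = 80 * pi^2 * (0.029800)^2 = 80 * 9.869604 * 8.880400e-04 = 0.7012 ohm

0.7012 ohm


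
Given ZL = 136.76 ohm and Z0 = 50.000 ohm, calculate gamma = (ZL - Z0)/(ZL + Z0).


gamma = (136.76 - 50.000) / (136.76 + 50.000) = 0.4646

0.4646


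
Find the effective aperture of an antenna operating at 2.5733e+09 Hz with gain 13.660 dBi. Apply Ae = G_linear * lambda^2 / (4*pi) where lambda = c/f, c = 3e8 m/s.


lambda = c / f = 3.0000e+08 / 2.5733e+09 = 0.1165818 m
G_linear = 10^(13.660/10) = 23.22737
Ae = G_linear * lambda^2 / (4*pi) = 23.22737 * 0.1165818^2 / (4*pi) = 0.02512 m^2

0.02512 m^2


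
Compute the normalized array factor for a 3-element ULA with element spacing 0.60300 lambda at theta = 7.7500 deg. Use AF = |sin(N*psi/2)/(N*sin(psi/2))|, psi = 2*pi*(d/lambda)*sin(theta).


psi = 2*pi*0.60300*sin(7.7500 deg) = 0.5109179 rad
AF = |sin(3*0.5109179/2) / (3*sin(0.5109179/2))| = 0.9149

0.9149


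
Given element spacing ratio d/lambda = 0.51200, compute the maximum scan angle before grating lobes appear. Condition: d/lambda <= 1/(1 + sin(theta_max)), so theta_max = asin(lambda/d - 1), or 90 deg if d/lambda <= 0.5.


lambda/d - 1 = 1/0.51200 - 1 = 0.9531250
theta_max = asin(0.9531250) = 72.39 deg

72.39 deg


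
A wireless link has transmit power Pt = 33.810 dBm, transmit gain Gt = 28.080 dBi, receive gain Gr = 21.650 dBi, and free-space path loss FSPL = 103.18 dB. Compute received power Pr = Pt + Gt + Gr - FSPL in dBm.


Pr = 33.810 + 28.080 + 21.650 - 103.18 = -19.64 dBm

-19.64 dBm


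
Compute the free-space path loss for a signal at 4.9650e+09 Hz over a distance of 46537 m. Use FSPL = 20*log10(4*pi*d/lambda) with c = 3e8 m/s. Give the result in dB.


lambda = c / f = 3.0000e+08 / 4.9650e+09 = 0.06042296 m
FSPL = 20 * log10(4*pi*46537/0.06042296) = 139.7 dB

139.7 dB


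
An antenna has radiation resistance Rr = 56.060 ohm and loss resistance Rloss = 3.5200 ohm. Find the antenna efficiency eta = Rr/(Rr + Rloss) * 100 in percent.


eta = 56.060 / (56.060 + 3.5200) * 100 = 94.09%

94.09%


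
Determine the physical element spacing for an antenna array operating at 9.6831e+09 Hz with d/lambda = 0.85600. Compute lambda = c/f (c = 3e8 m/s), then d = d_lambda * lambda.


lambda = c / f = 3.0000e+08 / 9.6831e+09 = 0.03098181 m
d = 0.85600 * 0.03098181 = 0.02652 m

0.02652 m


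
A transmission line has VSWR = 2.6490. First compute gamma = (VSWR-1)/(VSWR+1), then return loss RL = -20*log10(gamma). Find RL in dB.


gamma = (2.6490 - 1) / (2.6490 + 1) = 0.4519046
RL = -20 * log10(0.4519046) = 6.899 dB

6.899 dB


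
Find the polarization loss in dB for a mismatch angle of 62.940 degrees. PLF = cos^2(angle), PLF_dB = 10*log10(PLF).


PLF_linear = cos^2(62.940 deg) = 0.2069552
PLF_dB = 10 * log10(0.2069552) = -6.841 dB

-6.841 dB


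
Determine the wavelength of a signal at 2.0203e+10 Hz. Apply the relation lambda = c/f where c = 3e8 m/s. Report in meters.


lambda = c / f = 3.0000e+08 / 2.0203e+10 = 0.01485 m

0.01485 m


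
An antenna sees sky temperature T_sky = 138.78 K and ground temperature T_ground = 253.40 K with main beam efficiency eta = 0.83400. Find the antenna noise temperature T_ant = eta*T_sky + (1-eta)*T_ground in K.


T_ant = 0.83400 * 138.78 + (1 - 0.83400) * 253.40 = 157.8 K

157.8 K


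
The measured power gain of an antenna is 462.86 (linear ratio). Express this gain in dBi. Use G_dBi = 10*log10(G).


G_dBi = 10 * log10(462.86) = 26.65 dBi

26.65 dBi


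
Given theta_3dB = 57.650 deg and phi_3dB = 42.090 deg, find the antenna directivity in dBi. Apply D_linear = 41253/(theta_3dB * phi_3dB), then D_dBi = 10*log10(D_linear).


D_linear = 41253 / (57.650 * 42.090) = 17.00111
D_dBi = 10 * log10(17.00111) = 12.30 dBi

12.30 dBi


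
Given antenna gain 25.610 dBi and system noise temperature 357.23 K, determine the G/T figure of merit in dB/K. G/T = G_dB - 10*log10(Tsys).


G/T = 25.610 - 10*log10(357.23) = 25.610 - 25.52948 = 0.08052 dB/K

0.08052 dB/K


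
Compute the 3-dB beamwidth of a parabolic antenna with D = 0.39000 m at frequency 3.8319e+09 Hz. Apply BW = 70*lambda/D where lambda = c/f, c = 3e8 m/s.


lambda = c / f = 3.0000e+08 / 3.8319e+09 = 0.07829014 m
BW = 70 * 0.07829014 / 0.39000 = 14.05 deg

14.05 deg


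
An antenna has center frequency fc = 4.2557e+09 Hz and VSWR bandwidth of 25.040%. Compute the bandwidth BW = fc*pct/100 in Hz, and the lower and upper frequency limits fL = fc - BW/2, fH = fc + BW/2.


BW = 4.2557e+09 * 25.040/100 = 1.065627e+09 Hz
fL = 4.2557e+09 - 1.065627e+09/2 = 3.723e+09 Hz
fH = 4.2557e+09 + 1.065627e+09/2 = 4.789e+09 Hz

BW=1.066e+09 Hz, fL=3.723e+09 Hz, fH=4.789e+09 Hz


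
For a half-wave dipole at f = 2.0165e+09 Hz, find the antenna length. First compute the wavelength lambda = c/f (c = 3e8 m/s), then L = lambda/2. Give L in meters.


lambda = c / f = 3.0000e+08 / 2.0165e+09 = 0.1487726 m
L = lambda / 2 = 0.1487726 / 2 = 0.07439 m

0.07439 m


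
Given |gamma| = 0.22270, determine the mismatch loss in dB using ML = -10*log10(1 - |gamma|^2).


ML = -10 * log10(1 - 0.22270^2) = -10 * log10(0.95040471) = 0.2209 dB

0.2209 dB


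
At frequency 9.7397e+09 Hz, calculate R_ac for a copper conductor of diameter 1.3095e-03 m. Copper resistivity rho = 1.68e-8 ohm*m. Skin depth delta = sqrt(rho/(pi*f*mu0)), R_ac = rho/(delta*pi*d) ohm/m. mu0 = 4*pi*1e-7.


delta = sqrt(1.68e-8 / (pi * 9.7397e+09 * 4*pi*1e-7)) = 6.610008e-07 m
R_ac = 1.68e-8 / (6.610008e-07 * pi * 1.3095e-03) = 6.178 ohm/m

6.178 ohm/m


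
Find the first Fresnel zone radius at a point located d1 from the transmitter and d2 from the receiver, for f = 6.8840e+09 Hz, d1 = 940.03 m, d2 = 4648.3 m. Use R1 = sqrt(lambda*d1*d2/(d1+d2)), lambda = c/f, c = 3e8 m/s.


lambda = c / f = 3.0000e+08 / 6.8840e+09 = 0.04357931 m
R1 = sqrt(0.04357931 * 940.03 * 4648.3 / (940.03 + 4648.3)) = 5.837 m

5.837 m


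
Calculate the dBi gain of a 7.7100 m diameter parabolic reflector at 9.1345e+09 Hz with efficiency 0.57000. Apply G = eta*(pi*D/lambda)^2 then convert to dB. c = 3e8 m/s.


lambda = c / f = 3.0000e+08 / 9.1345e+09 = 0.03284252 m
G_linear = 0.57000 * (pi * 7.7100 / 0.03284252)^2 = 310034.8
G_dBi = 10 * log10(310034.8) = 54.91 dBi

54.91 dBi


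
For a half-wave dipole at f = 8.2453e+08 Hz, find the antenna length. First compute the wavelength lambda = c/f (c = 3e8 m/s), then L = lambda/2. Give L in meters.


lambda = c / f = 3.0000e+08 / 8.2453e+08 = 0.3638436 m
L = lambda / 2 = 0.3638436 / 2 = 0.1819 m

0.1819 m


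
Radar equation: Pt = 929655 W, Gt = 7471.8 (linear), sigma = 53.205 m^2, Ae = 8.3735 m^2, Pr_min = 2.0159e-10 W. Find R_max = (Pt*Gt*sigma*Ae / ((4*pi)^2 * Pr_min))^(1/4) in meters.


R^4 = 929655*7471.8*53.205*8.3735 / ((4*pi)^2 * 2.0159e-10) = 9.721154e+19
R_max = 9.721154e+19^0.25 = 99295 m

99295 m


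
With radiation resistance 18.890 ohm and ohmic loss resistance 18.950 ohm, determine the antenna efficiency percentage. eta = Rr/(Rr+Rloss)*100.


eta = 18.890 / (18.890 + 18.950) * 100 = 49.92%

49.92%


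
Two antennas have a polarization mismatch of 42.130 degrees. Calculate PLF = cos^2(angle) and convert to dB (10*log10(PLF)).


PLF_linear = cos^2(42.130 deg) = 0.5500072
PLF_dB = 10 * log10(0.5500072) = -2.596 dB

-2.596 dB


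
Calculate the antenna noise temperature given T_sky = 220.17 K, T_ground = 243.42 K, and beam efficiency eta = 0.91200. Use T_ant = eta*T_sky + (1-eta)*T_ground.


T_ant = 0.91200 * 220.17 + (1 - 0.91200) * 243.42 = 222.2 K

222.2 K


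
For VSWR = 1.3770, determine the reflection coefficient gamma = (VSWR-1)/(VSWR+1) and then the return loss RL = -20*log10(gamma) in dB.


gamma = (1.3770 - 1) / (1.3770 + 1) = 0.1586033
RL = -20 * log10(0.1586033) = 15.99 dB

15.99 dB


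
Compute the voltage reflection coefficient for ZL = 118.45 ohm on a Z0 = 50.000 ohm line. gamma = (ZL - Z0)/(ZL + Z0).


gamma = (118.45 - 50.000) / (118.45 + 50.000) = 0.4064

0.4064


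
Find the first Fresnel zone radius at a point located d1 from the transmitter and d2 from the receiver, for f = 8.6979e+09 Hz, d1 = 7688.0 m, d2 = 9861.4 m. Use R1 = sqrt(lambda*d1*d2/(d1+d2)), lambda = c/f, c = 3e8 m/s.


lambda = c / f = 3.0000e+08 / 8.6979e+09 = 0.03449108 m
R1 = sqrt(0.03449108 * 7688.0 * 9861.4 / (7688.0 + 9861.4)) = 12.21 m

12.21 m


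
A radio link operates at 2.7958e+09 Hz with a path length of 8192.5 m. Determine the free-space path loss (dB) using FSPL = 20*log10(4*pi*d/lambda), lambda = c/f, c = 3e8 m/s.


lambda = c / f = 3.0000e+08 / 2.7958e+09 = 0.1073038 m
FSPL = 20 * log10(4*pi*8192.5/0.1073038) = 119.6 dB

119.6 dB


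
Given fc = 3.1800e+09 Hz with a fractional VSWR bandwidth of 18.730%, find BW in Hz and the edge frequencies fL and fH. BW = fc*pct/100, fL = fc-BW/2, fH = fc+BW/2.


BW = 3.1800e+09 * 18.730/100 = 5.956140e+08 Hz
fL = 3.1800e+09 - 5.956140e+08/2 = 2.882e+09 Hz
fH = 3.1800e+09 + 5.956140e+08/2 = 3.478e+09 Hz

BW=5.956e+08 Hz, fL=2.882e+09 Hz, fH=3.478e+09 Hz


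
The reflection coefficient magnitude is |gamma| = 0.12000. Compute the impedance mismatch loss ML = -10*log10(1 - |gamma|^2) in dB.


ML = -10 * log10(1 - 0.12000^2) = -10 * log10(0.9856) = 0.06299 dB

0.06299 dB


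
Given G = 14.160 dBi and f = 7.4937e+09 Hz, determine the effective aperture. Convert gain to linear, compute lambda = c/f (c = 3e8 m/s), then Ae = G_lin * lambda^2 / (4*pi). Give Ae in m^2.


lambda = c / f = 3.0000e+08 / 7.4937e+09 = 0.04003363 m
G_linear = 10^(14.160/10) = 26.06154
Ae = G_linear * lambda^2 / (4*pi) = 26.06154 * 0.04003363^2 / (4*pi) = 3.324e-03 m^2

3.324e-03 m^2


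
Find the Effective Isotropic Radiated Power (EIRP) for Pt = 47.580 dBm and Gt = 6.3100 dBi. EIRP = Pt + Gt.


EIRP = Pt + Gt = 47.580 + 6.3100 = 53.89 dBm

53.89 dBm


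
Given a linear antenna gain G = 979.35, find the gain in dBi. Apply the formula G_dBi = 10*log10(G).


G_dBi = 10 * log10(979.35) = 29.91 dBi

29.91 dBi


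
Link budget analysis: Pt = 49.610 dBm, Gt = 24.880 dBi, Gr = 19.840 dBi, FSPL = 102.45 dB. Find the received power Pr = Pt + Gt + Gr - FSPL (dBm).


Pr = 49.610 + 24.880 + 19.840 - 102.45 = -8.12 dBm

-8.12 dBm


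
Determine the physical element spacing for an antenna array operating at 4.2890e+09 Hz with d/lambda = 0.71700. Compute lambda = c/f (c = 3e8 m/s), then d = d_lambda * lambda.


lambda = c / f = 3.0000e+08 / 4.2890e+09 = 0.06994637 m
d = 0.71700 * 0.06994637 = 0.05015 m

0.05015 m


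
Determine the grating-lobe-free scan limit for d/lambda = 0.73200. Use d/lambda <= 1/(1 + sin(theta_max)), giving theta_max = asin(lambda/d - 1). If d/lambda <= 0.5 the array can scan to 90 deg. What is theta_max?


lambda/d - 1 = 1/0.73200 - 1 = 0.3661202
theta_max = asin(0.3661202) = 21.48 deg

21.48 deg


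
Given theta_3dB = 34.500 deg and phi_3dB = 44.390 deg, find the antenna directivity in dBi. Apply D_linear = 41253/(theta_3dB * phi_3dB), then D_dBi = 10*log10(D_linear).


D_linear = 41253 / (34.500 * 44.390) = 26.93713
D_dBi = 10 * log10(26.93713) = 14.30 dBi

14.30 dBi


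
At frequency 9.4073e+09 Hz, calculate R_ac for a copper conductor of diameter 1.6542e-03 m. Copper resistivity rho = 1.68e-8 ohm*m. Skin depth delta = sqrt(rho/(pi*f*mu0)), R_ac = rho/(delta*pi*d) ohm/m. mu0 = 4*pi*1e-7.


delta = sqrt(1.68e-8 / (pi * 9.4073e+09 * 4*pi*1e-7)) = 6.725774e-07 m
R_ac = 1.68e-8 / (6.725774e-07 * pi * 1.6542e-03) = 4.807 ohm/m

4.807 ohm/m


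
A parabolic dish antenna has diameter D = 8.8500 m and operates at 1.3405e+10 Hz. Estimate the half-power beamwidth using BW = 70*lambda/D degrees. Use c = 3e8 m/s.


lambda = c / f = 3.0000e+08 / 1.3405e+10 = 0.02237971 m
BW = 70 * 0.02237971 / 8.8500 = 0.1770 deg

0.1770 deg


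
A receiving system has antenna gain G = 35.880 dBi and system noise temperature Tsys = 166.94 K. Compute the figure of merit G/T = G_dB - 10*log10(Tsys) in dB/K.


G/T = 35.880 - 10*log10(166.94) = 35.880 - 22.22560 = 13.65 dB/K

13.65 dB/K


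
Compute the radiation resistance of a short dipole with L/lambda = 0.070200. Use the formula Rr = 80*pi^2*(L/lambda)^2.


Rr = 80 * pi^2 * (0.070200)^2 = 80 * 9.869604 * 4.928040e-03 = 3.891 ohm

3.891 ohm


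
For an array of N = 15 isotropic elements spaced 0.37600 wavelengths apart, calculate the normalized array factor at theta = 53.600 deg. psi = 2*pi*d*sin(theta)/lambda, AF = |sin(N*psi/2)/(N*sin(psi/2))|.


psi = 2*pi*0.37600*sin(53.600 deg) = 1.901544 rad
AF = |sin(15*1.901544/2) / (15*sin(1.901544/2))| = 0.08128

0.08128


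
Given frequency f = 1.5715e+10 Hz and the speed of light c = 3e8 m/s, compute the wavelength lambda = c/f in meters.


lambda = c / f = 3.0000e+08 / 1.5715e+10 = 0.01909 m

0.01909 m


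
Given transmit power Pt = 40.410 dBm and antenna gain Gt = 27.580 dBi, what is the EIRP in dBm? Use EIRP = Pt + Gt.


EIRP = Pt + Gt = 40.410 + 27.580 = 67.99 dBm

67.99 dBm


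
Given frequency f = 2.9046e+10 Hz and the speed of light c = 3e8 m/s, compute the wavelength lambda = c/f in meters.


lambda = c / f = 3.0000e+08 / 2.9046e+10 = 0.01033 m

0.01033 m


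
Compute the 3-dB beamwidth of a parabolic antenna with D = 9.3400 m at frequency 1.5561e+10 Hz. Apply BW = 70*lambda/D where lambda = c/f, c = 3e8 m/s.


lambda = c / f = 3.0000e+08 / 1.5561e+10 = 0.01927897 m
BW = 70 * 0.01927897 / 9.3400 = 0.1445 deg

0.1445 deg


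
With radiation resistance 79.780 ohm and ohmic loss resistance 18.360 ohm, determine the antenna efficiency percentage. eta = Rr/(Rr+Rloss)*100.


eta = 79.780 / (79.780 + 18.360) * 100 = 81.29%

81.29%


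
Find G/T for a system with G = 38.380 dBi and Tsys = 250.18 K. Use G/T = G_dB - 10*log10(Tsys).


G/T = 38.380 - 10*log10(250.18) = 38.380 - 23.98253 = 14.40 dB/K

14.40 dB/K


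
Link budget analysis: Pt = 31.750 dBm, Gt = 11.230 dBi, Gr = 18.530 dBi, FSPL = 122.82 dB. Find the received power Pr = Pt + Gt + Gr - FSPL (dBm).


Pr = 31.750 + 11.230 + 18.530 - 122.82 = -61.31 dBm

-61.31 dBm


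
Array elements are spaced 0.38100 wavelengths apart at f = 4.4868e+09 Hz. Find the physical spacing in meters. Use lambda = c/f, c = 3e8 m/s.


lambda = c / f = 3.0000e+08 / 4.4868e+09 = 0.06686280 m
d = 0.38100 * 0.06686280 = 0.02547 m

0.02547 m


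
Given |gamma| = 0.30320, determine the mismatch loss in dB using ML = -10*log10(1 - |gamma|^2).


ML = -10 * log10(1 - 0.30320^2) = -10 * log10(0.90806976) = 0.4188 dB

0.4188 dB


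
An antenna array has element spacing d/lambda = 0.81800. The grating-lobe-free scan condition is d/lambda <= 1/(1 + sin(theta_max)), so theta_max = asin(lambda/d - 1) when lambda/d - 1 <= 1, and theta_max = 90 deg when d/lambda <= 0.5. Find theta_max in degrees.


lambda/d - 1 = 1/0.81800 - 1 = 0.2224939
theta_max = asin(0.2224939) = 12.86 deg

12.86 deg


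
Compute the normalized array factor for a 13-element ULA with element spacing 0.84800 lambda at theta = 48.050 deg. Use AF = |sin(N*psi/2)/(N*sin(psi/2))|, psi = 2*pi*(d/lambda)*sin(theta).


psi = 2*pi*0.84800*sin(48.050 deg) = 3.962690 rad
AF = |sin(13*3.962690/2) / (13*sin(3.962690/2))| = 0.04907

0.04907


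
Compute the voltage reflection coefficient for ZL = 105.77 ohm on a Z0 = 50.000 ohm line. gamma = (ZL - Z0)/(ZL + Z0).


gamma = (105.77 - 50.000) / (105.77 + 50.000) = 0.3580

0.3580


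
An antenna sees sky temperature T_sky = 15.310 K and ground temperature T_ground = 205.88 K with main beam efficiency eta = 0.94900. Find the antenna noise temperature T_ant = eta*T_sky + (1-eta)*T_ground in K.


T_ant = 0.94900 * 15.310 + (1 - 0.94900) * 205.88 = 25.03 K

25.03 K


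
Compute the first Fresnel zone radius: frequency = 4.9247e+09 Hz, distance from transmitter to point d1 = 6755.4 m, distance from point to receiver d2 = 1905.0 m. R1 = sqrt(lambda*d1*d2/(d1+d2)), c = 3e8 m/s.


lambda = c / f = 3.0000e+08 / 4.9247e+09 = 0.06091742 m
R1 = sqrt(0.06091742 * 6755.4 * 1905.0 / (6755.4 + 1905.0)) = 9.514 m

9.514 m


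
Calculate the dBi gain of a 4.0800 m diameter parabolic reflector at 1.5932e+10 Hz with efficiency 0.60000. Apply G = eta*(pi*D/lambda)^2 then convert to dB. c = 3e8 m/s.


lambda = c / f = 3.0000e+08 / 1.5932e+10 = 0.01883003 m
G_linear = 0.60000 * (pi * 4.0800 / 0.01883003)^2 = 278015.7
G_dBi = 10 * log10(278015.7) = 54.44 dBi

54.44 dBi


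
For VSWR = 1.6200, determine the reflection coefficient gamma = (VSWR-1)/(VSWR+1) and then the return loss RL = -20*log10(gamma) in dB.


gamma = (1.6200 - 1) / (1.6200 + 1) = 0.2366412
RL = -20 * log10(0.2366412) = 12.52 dB

12.52 dB


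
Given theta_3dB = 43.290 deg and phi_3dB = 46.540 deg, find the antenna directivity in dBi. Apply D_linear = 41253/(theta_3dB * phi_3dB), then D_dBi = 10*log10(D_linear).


D_linear = 41253 / (43.290 * 46.540) = 20.47583
D_dBi = 10 * log10(20.47583) = 13.11 dBi

13.11 dBi


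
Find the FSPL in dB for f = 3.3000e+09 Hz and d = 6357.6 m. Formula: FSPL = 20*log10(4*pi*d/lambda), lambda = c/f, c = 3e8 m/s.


lambda = c / f = 3.0000e+08 / 3.3000e+09 = 0.09090909 m
FSPL = 20 * log10(4*pi*6357.6/0.09090909) = 118.9 dB

118.9 dB


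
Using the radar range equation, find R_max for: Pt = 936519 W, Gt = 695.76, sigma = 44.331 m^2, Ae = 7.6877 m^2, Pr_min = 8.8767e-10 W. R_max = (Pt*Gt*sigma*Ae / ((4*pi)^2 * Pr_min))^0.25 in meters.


R^4 = 936519*695.76*44.331*7.6877 / ((4*pi)^2 * 8.8767e-10) = 1.584195e+18
R_max = 1.584195e+18^0.25 = 35477 m

35477 m


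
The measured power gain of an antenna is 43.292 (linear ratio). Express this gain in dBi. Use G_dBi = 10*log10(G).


G_dBi = 10 * log10(43.292) = 16.36 dBi

16.36 dBi


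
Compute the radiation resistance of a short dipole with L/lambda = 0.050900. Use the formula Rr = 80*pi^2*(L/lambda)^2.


Rr = 80 * pi^2 * (0.050900)^2 = 80 * 9.869604 * 2.590810e-03 = 2.046 ohm

2.046 ohm


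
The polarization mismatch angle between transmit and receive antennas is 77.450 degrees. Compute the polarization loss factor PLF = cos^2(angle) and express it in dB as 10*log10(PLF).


PLF_linear = cos^2(77.450 deg) = 0.04721560
PLF_dB = 10 * log10(0.04721560) = -13.26 dB

-13.26 dB


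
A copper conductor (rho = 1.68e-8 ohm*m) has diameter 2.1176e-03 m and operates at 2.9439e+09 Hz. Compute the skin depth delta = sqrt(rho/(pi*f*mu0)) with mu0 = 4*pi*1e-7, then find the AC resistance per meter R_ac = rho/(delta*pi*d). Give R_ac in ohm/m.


delta = sqrt(1.68e-8 / (pi * 2.9439e+09 * 4*pi*1e-7)) = 1.202301e-06 m
R_ac = 1.68e-8 / (1.202301e-06 * pi * 2.1176e-03) = 2.100 ohm/m

2.100 ohm/m


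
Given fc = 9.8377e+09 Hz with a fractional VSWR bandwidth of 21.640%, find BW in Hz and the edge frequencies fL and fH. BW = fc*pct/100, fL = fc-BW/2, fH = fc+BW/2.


BW = 9.8377e+09 * 21.640/100 = 2.128878e+09 Hz
fL = 9.8377e+09 - 2.128878e+09/2 = 8.773e+09 Hz
fH = 9.8377e+09 + 2.128878e+09/2 = 1.090e+10 Hz

BW=2.129e+09 Hz, fL=8.773e+09 Hz, fH=1.090e+10 Hz


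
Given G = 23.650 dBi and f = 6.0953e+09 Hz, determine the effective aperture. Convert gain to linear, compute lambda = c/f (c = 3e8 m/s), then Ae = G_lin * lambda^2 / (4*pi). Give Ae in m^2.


lambda = c / f = 3.0000e+08 / 6.0953e+09 = 0.04921825 m
G_linear = 10^(23.650/10) = 231.7395
Ae = G_linear * lambda^2 / (4*pi) = 231.7395 * 0.04921825^2 / (4*pi) = 0.04467 m^2

0.04467 m^2


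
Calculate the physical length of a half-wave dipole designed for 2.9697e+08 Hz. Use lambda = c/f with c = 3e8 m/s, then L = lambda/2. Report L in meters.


lambda = c / f = 3.0000e+08 / 2.9697e+08 = 1.010203 m
L = lambda / 2 = 1.010203 / 2 = 0.5051 m

0.5051 m


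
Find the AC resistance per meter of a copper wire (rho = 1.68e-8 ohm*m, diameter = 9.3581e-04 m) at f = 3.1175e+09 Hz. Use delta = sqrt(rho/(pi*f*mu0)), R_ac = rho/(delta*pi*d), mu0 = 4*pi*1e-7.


delta = sqrt(1.68e-8 / (pi * 3.1175e+09 * 4*pi*1e-7)) = 1.168346e-06 m
R_ac = 1.68e-8 / (1.168346e-06 * pi * 9.3581e-04) = 4.891 ohm/m

4.891 ohm/m


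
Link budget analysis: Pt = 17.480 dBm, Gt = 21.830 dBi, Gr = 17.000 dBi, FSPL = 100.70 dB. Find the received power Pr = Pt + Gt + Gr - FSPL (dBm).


Pr = 17.480 + 21.830 + 17.000 - 100.70 = -44.39 dBm

-44.39 dBm


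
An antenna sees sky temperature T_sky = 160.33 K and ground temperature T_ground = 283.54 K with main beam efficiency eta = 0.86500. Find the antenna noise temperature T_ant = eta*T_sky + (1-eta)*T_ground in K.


T_ant = 0.86500 * 160.33 + (1 - 0.86500) * 283.54 = 177.0 K

177.0 K


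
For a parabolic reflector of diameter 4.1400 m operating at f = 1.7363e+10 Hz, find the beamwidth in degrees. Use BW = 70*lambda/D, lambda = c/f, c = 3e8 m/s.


lambda = c / f = 3.0000e+08 / 1.7363e+10 = 0.01727812 m
BW = 70 * 0.01727812 / 4.1400 = 0.2921 deg

0.2921 deg


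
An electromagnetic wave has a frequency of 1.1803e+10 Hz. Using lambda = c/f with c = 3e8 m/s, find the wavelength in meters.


lambda = c / f = 3.0000e+08 / 1.1803e+10 = 0.02542 m

0.02542 m


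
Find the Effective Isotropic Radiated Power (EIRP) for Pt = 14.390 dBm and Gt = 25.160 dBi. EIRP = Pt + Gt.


EIRP = Pt + Gt = 14.390 + 25.160 = 39.55 dBm

39.55 dBm


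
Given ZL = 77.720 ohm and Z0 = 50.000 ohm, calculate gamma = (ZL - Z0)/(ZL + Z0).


gamma = (77.720 - 50.000) / (77.720 + 50.000) = 0.2170

0.2170


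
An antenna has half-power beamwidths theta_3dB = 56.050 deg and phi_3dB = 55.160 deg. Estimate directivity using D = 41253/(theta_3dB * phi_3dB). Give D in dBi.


D_linear = 41253 / (56.050 * 55.160) = 13.34307
D_dBi = 10 * log10(13.34307) = 11.25 dBi

11.25 dBi


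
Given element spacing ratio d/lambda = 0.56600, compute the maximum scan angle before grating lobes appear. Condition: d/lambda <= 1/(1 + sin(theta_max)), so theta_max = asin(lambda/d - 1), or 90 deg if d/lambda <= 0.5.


lambda/d - 1 = 1/0.56600 - 1 = 0.7667845
theta_max = asin(0.7667845) = 50.07 deg

50.07 deg


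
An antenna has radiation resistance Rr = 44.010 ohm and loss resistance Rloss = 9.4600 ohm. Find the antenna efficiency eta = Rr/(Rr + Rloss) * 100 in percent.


eta = 44.010 / (44.010 + 9.4600) * 100 = 82.31%

82.31%


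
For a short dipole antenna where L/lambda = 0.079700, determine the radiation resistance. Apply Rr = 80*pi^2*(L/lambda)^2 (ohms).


Rr = 80 * pi^2 * (0.079700)^2 = 80 * 9.869604 * 6.352090e-03 = 5.015 ohm

5.015 ohm


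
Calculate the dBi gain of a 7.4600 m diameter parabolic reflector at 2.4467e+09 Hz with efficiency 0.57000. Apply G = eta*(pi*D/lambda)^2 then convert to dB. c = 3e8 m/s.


lambda = c / f = 3.0000e+08 / 2.4467e+09 = 0.1226141 m
G_linear = 0.57000 * (pi * 7.4600 / 0.1226141)^2 = 20824.35
G_dBi = 10 * log10(20824.35) = 43.19 dBi

43.19 dBi


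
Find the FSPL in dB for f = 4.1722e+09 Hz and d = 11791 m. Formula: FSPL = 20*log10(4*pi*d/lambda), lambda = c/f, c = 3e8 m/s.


lambda = c / f = 3.0000e+08 / 4.1722e+09 = 0.07190451 m
FSPL = 20 * log10(4*pi*11791/0.07190451) = 126.3 dB

126.3 dB


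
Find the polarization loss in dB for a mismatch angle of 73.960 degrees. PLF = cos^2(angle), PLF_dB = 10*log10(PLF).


PLF_linear = cos^2(73.960 deg) = 0.07634632
PLF_dB = 10 * log10(0.07634632) = -11.17 dB

-11.17 dB


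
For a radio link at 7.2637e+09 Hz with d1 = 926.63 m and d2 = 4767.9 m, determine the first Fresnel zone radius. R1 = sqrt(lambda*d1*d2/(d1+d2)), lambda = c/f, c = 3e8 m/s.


lambda = c / f = 3.0000e+08 / 7.2637e+09 = 0.04130127 m
R1 = sqrt(0.04130127 * 926.63 * 4767.9 / (926.63 + 4767.9)) = 5.661 m

5.661 m


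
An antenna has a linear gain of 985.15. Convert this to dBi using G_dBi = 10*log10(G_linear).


G_dBi = 10 * log10(985.15) = 29.94 dBi

29.94 dBi


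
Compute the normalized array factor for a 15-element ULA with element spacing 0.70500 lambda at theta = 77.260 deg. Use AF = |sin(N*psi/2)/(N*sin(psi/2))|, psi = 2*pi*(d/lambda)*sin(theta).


psi = 2*pi*0.70500*sin(77.260 deg) = 4.320591 rad
AF = |sin(15*4.320591/2) / (15*sin(4.320591/2))| = 0.06699

0.06699


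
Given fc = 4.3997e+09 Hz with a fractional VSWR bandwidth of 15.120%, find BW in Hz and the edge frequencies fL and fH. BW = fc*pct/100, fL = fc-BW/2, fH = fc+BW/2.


BW = 4.3997e+09 * 15.120/100 = 6.652346e+08 Hz
fL = 4.3997e+09 - 6.652346e+08/2 = 4.067e+09 Hz
fH = 4.3997e+09 + 6.652346e+08/2 = 4.732e+09 Hz

BW=6.652e+08 Hz, fL=4.067e+09 Hz, fH=4.732e+09 Hz


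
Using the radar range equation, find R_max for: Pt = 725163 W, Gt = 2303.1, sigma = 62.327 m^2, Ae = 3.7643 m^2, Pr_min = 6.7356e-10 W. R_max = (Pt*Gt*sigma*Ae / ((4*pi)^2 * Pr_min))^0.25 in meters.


R^4 = 725163*2303.1*62.327*3.7643 / ((4*pi)^2 * 6.7356e-10) = 3.683943e+18
R_max = 3.683943e+18^0.25 = 43811 m

43811 m


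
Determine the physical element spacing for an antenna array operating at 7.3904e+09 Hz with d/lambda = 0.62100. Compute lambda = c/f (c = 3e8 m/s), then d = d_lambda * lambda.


lambda = c / f = 3.0000e+08 / 7.3904e+09 = 0.04059320 m
d = 0.62100 * 0.04059320 = 0.02521 m

0.02521 m


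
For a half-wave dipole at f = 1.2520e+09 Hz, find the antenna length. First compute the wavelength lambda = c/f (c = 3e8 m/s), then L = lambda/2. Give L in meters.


lambda = c / f = 3.0000e+08 / 1.2520e+09 = 0.2396166 m
L = lambda / 2 = 0.2396166 / 2 = 0.1198 m

0.1198 m


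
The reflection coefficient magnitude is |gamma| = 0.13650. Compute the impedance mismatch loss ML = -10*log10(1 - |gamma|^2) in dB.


ML = -10 * log10(1 - 0.13650^2) = -10 * log10(0.98136775) = 0.08168 dB

0.08168 dB


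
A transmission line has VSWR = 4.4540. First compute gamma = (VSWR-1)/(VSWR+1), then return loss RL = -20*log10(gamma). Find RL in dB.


gamma = (4.4540 - 1) / (4.4540 + 1) = 0.6332967
RL = -20 * log10(0.6332967) = 3.968 dB

3.968 dB


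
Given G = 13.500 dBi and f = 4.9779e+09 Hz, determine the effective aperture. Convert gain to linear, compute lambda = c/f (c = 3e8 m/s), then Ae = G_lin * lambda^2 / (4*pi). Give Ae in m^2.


lambda = c / f = 3.0000e+08 / 4.9779e+09 = 0.06026638 m
G_linear = 10^(13.500/10) = 22.38721
Ae = G_linear * lambda^2 / (4*pi) = 22.38721 * 0.06026638^2 / (4*pi) = 6.471e-03 m^2

6.471e-03 m^2


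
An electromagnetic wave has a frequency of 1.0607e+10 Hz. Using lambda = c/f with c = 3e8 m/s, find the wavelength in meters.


lambda = c / f = 3.0000e+08 / 1.0607e+10 = 0.02828 m

0.02828 m


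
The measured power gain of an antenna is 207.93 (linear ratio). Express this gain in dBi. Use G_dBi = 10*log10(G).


G_dBi = 10 * log10(207.93) = 23.18 dBi

23.18 dBi


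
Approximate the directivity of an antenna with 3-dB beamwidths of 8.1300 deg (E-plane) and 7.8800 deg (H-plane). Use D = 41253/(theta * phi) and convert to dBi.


D_linear = 41253 / (8.1300 * 7.8800) = 643.9302
D_dBi = 10 * log10(643.9302) = 28.09 dBi

28.09 dBi


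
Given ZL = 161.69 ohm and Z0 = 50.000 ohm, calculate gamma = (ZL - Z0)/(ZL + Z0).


gamma = (161.69 - 50.000) / (161.69 + 50.000) = 0.5276

0.5276


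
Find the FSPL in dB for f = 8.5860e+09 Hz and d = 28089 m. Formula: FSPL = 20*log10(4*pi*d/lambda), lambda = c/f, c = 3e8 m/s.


lambda = c / f = 3.0000e+08 / 8.5860e+09 = 0.03494060 m
FSPL = 20 * log10(4*pi*28089/0.03494060) = 140.1 dB

140.1 dB


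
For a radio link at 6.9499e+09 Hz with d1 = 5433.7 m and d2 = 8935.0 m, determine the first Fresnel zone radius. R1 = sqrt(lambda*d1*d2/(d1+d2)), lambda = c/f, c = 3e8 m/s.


lambda = c / f = 3.0000e+08 / 6.9499e+09 = 0.04316609 m
R1 = sqrt(0.04316609 * 5433.7 * 8935.0 / (5433.7 + 8935.0)) = 12.08 m

12.08 m


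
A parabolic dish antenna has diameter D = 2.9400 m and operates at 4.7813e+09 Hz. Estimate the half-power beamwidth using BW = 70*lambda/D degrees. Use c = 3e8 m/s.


lambda = c / f = 3.0000e+08 / 4.7813e+09 = 0.06274444 m
BW = 70 * 0.06274444 / 2.9400 = 1.494 deg

1.494 deg


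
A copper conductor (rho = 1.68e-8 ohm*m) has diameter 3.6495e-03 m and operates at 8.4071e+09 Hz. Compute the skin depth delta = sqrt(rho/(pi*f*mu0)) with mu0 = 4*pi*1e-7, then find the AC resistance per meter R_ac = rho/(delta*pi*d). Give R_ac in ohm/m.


delta = sqrt(1.68e-8 / (pi * 8.4071e+09 * 4*pi*1e-7)) = 7.114619e-07 m
R_ac = 1.68e-8 / (7.114619e-07 * pi * 3.6495e-03) = 2.060 ohm/m

2.060 ohm/m


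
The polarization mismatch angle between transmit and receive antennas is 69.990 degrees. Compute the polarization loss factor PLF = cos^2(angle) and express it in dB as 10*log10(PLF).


PLF_linear = cos^2(69.990 deg) = 0.1170900
PLF_dB = 10 * log10(0.1170900) = -9.315 dB

-9.315 dB


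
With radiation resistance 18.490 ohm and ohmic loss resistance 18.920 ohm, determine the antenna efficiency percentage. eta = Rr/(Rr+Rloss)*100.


eta = 18.490 / (18.490 + 18.920) * 100 = 49.43%

49.43%


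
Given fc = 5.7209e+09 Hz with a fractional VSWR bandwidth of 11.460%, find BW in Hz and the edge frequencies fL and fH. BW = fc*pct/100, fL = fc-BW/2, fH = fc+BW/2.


BW = 5.7209e+09 * 11.460/100 = 6.556151e+08 Hz
fL = 5.7209e+09 - 6.556151e+08/2 = 5.393e+09 Hz
fH = 5.7209e+09 + 6.556151e+08/2 = 6.049e+09 Hz

BW=6.556e+08 Hz, fL=5.393e+09 Hz, fH=6.049e+09 Hz


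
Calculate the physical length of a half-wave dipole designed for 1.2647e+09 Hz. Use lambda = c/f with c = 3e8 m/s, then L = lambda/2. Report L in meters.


lambda = c / f = 3.0000e+08 / 1.2647e+09 = 0.2372104 m
L = lambda / 2 = 0.2372104 / 2 = 0.1186 m

0.1186 m


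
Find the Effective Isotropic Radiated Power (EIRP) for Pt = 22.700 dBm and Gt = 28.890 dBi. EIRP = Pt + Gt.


EIRP = Pt + Gt = 22.700 + 28.890 = 51.59 dBm

51.59 dBm


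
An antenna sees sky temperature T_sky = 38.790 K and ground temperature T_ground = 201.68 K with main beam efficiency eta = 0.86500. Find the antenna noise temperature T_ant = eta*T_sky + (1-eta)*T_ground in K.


T_ant = 0.86500 * 38.790 + (1 - 0.86500) * 201.68 = 60.78 K

60.78 K


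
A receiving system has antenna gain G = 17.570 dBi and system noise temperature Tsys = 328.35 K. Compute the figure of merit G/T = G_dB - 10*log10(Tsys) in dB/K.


G/T = 17.570 - 10*log10(328.35) = 17.570 - 25.16337 = -7.593 dB/K

-7.593 dB/K


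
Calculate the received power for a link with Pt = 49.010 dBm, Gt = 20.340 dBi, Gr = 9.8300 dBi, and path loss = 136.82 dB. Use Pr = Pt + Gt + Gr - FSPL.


Pr = 49.010 + 20.340 + 9.8300 - 136.82 = -57.64 dBm

-57.64 dBm


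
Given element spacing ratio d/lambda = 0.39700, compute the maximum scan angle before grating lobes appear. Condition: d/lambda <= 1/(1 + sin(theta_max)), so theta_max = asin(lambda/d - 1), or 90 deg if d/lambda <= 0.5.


lambda/d - 1 = 1/0.39700 - 1 = 1.518892 >= 1
d/lambda <= 0.5, so the array can scan to endfire without grating lobes: theta_max = 90 deg

90 deg


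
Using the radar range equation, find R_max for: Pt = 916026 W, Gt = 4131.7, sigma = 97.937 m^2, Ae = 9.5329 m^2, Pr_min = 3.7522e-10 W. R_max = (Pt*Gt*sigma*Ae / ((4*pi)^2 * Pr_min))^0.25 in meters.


R^4 = 916026*4131.7*97.937*9.5329 / ((4*pi)^2 * 3.7522e-10) = 5.963520e+19
R_max = 5.963520e+19^0.25 = 87877 m

87877 m


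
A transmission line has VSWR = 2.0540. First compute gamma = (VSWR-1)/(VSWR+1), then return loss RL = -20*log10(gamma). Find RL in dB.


gamma = (2.0540 - 1) / (2.0540 + 1) = 0.3451212
RL = -20 * log10(0.3451212) = 9.241 dB

9.241 dB


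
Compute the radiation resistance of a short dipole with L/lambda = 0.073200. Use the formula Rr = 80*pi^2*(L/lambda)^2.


Rr = 80 * pi^2 * (0.073200)^2 = 80 * 9.869604 * 5.358240e-03 = 4.231 ohm

4.231 ohm


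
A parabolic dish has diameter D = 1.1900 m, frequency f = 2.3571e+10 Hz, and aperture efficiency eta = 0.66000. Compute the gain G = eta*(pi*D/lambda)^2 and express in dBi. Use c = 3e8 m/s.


lambda = c / f = 3.0000e+08 / 2.3571e+10 = 0.01272750 m
G_linear = 0.66000 * (pi * 1.1900 / 0.01272750)^2 = 56944.45
G_dBi = 10 * log10(56944.45) = 47.55 dBi

47.55 dBi


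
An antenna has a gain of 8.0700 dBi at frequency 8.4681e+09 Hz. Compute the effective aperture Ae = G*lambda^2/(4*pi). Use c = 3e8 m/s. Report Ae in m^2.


lambda = c / f = 3.0000e+08 / 8.4681e+09 = 0.03542707 m
G_linear = 10^(8.0700/10) = 6.412096
Ae = G_linear * lambda^2 / (4*pi) = 6.412096 * 0.03542707^2 / (4*pi) = 6.404e-04 m^2

6.404e-04 m^2


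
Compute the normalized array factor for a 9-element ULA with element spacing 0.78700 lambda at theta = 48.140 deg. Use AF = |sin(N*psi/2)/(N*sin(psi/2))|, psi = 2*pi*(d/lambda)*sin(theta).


psi = 2*pi*0.78700*sin(48.140 deg) = 3.682826 rad
AF = |sin(9*3.682826/2) / (9*sin(3.682826/2))| = 0.08774

0.08774


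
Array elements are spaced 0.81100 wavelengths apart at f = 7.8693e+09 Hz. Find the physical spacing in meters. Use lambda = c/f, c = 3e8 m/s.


lambda = c / f = 3.0000e+08 / 7.8693e+09 = 0.03812283 m
d = 0.81100 * 0.03812283 = 0.03092 m

0.03092 m


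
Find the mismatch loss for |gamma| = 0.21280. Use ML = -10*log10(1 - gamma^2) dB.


ML = -10 * log10(1 - 0.21280^2) = -10 * log10(0.95471616) = 0.2013 dB

0.2013 dB


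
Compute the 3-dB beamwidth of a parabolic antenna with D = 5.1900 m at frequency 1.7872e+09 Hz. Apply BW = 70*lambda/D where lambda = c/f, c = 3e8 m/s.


lambda = c / f = 3.0000e+08 / 1.7872e+09 = 0.1678603 m
BW = 70 * 0.1678603 / 5.1900 = 2.264 deg

2.264 deg


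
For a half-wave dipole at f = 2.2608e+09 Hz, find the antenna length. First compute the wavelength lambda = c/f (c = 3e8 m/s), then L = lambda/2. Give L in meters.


lambda = c / f = 3.0000e+08 / 2.2608e+09 = 0.1326964 m
L = lambda / 2 = 0.1326964 / 2 = 0.06635 m

0.06635 m


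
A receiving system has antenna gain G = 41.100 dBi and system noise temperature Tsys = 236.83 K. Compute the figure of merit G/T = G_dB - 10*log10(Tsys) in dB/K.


G/T = 41.100 - 10*log10(236.83) = 41.100 - 23.74437 = 17.36 dB/K

17.36 dB/K


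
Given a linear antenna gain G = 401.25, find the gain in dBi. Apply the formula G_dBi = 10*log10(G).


G_dBi = 10 * log10(401.25) = 26.03 dBi

26.03 dBi


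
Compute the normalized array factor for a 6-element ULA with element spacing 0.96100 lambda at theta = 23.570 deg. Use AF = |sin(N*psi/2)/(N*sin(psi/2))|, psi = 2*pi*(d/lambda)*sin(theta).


psi = 2*pi*0.96100*sin(23.570 deg) = 2.414466 rad
AF = |sin(6*2.414466/2) / (6*sin(2.414466/2))| = 0.1461

0.1461


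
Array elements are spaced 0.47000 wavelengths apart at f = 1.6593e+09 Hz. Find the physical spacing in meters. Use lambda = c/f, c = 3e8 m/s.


lambda = c / f = 3.0000e+08 / 1.6593e+09 = 0.1807991 m
d = 0.47000 * 0.1807991 = 0.08498 m

0.08498 m


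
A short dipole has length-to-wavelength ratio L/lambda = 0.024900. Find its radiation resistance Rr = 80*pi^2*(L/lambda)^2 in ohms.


Rr = 80 * pi^2 * (0.024900)^2 = 80 * 9.869604 * 6.200100e-04 = 0.4895 ohm

0.4895 ohm


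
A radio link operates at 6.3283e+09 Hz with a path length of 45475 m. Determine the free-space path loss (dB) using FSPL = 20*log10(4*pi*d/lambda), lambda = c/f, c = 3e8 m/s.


lambda = c / f = 3.0000e+08 / 6.3283e+09 = 0.04740610 m
FSPL = 20 * log10(4*pi*45475/0.04740610) = 141.6 dB

141.6 dB


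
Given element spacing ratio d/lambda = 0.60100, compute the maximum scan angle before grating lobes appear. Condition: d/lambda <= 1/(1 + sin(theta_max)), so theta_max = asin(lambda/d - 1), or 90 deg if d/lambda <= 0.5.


lambda/d - 1 = 1/0.60100 - 1 = 0.6638935
theta_max = asin(0.6638935) = 41.60 deg

41.60 deg


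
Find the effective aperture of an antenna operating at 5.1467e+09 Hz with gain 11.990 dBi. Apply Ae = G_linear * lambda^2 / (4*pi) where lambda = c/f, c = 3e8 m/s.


lambda = c / f = 3.0000e+08 / 5.1467e+09 = 0.05828978 m
G_linear = 10^(11.990/10) = 15.81248
Ae = G_linear * lambda^2 / (4*pi) = 15.81248 * 0.05828978^2 / (4*pi) = 4.275e-03 m^2

4.275e-03 m^2


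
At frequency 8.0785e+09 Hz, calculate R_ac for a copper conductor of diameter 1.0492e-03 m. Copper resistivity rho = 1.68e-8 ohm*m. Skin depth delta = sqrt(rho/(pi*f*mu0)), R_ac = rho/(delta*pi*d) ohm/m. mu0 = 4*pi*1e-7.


delta = sqrt(1.68e-8 / (pi * 8.0785e+09 * 4*pi*1e-7)) = 7.257874e-07 m
R_ac = 1.68e-8 / (7.257874e-07 * pi * 1.0492e-03) = 7.022 ohm/m

7.022 ohm/m


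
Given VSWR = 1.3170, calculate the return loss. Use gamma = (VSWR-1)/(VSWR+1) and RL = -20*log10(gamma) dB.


gamma = (1.3170 - 1) / (1.3170 + 1) = 0.1368148
RL = -20 * log10(0.1368148) = 17.28 dB

17.28 dB


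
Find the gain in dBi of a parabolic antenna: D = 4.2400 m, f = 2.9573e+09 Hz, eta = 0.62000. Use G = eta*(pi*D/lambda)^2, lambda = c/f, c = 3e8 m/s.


lambda = c / f = 3.0000e+08 / 2.9573e+09 = 0.1014439 m
G_linear = 0.62000 * (pi * 4.2400 / 0.1014439)^2 = 10689.84
G_dBi = 10 * log10(10689.84) = 40.29 dBi

40.29 dBi
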